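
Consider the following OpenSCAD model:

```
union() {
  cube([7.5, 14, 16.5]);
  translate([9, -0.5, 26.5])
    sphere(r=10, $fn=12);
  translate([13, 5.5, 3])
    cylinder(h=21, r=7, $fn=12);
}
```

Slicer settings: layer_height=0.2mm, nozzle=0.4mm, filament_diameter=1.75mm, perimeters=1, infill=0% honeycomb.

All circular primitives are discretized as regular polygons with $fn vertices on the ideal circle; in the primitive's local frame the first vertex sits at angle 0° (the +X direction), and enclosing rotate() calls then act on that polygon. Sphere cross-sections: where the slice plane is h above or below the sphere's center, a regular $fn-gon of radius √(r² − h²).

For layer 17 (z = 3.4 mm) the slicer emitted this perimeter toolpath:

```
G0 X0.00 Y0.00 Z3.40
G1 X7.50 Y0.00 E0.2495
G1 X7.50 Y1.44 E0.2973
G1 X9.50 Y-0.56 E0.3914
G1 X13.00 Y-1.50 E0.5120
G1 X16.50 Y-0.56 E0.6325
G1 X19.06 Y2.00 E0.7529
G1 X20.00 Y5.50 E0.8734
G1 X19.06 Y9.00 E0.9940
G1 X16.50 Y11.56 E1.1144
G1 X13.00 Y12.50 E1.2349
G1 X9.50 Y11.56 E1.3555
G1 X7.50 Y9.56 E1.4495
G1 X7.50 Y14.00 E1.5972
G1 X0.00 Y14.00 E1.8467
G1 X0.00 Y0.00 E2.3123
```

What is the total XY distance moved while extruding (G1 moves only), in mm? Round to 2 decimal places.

Sum the Euclidean lengths of each G1 segment: total = 69.52 mm.

69.52 mm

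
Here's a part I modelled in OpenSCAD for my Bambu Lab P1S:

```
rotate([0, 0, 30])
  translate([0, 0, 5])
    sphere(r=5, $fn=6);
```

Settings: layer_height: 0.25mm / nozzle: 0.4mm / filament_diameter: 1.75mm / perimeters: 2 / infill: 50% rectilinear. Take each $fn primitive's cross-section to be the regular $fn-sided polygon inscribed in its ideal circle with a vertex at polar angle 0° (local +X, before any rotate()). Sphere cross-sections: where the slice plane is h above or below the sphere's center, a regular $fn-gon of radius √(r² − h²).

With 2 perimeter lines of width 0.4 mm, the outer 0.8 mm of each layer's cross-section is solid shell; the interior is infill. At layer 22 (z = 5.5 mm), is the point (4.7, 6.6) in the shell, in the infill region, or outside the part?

outside

At z = 5.5 mm: the r=5 sphere contributes a regular 6-gon of circumradius √(5²−0.5²) = 4.975; (rotated 30° about Z; rotation is an isometry so areas/perimeters/island counts are preserved). Overall, the cross-section is a single solid region. Undo the 30° rotation: the query point maps to (7.370, 3.366) in the un-rotated model frame. The nearest boundary edge runs (4.97, 0.00)→(2.49, 4.31); distance from the point to it = 3.76 mm. The point is not inside any of the regions above, so it lies outside the cross-section (3.76 mm from the nearest boundary).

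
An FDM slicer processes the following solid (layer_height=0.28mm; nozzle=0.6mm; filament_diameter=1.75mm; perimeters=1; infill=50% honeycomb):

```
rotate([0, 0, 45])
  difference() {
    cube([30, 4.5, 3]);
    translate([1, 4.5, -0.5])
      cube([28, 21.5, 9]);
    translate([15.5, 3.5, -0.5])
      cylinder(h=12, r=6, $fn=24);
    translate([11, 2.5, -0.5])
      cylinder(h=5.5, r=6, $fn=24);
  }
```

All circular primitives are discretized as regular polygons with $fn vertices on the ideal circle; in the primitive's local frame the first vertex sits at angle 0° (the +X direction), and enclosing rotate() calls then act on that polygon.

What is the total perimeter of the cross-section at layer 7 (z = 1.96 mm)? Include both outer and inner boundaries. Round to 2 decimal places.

At z = 1.96 mm: the 30×4.5 cube contributes its full rectangle (perimeter 69.00 mm); the cube at (1, 4.5) (footprint 28×21.5) is included at this height (perimeter 99.00 mm); the r=6 cylinder at (15.5, 3.5) contributes a regular 24-gon of circumradius 6 (perimeter = 2·24·6.000·sin(180°/24) = 37.59 mm); the r=6 cylinder at (11, 2.5) contributes a regular 24-gon of circumradius 6 (perimeter = 2·24·6.000·sin(180°/24) = 37.59 mm); Subtracting the remaining from the first: starting from the 30×4.5 cube, the 28×21.5 cube at (1, 4.5) misses the remaining region (no effect); the r=6 cylinder at (15.5, 3.5) partially overlaps it — only the 51.10 mm² overlap (of its 111.81 mm²) is removed, clipping the outline; the r=6 cylinder at (11, 2.5) partially overlaps it — only the 20.87 mm² overlap (of its 111.81 mm²) is removed, clipping the outline — boundary = 47.72 mm; (whole slice rotated 45° about Z — lengths, areas and connectivity unchanged). Overall, the cross-section has 2 separate islands. Total boundary length (outer) = 47.72 mm.

47.72 mm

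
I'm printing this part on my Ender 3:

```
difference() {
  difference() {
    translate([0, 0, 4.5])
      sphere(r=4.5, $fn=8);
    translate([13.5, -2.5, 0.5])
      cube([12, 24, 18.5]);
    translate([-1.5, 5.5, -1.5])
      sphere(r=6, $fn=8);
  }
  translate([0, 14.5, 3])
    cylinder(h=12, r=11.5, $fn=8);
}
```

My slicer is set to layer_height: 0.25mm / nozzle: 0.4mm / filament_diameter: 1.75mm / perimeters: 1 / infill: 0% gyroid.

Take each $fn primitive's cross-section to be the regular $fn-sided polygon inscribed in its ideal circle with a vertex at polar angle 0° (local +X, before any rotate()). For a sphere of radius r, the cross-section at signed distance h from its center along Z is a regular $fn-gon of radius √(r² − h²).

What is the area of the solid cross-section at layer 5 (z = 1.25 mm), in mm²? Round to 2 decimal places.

At z = 1.25 mm: the sphere: section is a regular 8-gon, circumradius = √(r²−h²) = √(4.5²−3.25²) = 3.112 (area = (8/2)·3.112²·sin(360°/8) = 27.40 mm²); the 12×24 cube at (13.5, -2.5) contributes its full rectangle (area 288.00 mm²); the r=6 sphere at (-1.5, 5.5) slices to a regular 8-gon of circumradius 5.333 (√(r²−h²) with h=2.75 from center) (area = (8/2)·5.333²·sin(360°/8) = 80.43 mm²); After the difference (first − rest): starting from the r=4.5 sphere (27.40 mm²), the 12×24 cube at (13.5, -2.5) misses the remaining region (no effect); the r=6 sphere at (-1.5, 5.5) partially overlaps it — only the 8.59 mm² overlap (of its 80.43 mm²) is removed, clipping the outline — area = 18.81 mm²; the cylinder at (0, 14.5) does not reach this height (z outside [3, 15]); After the difference (first − rest): none of the subtracted shapes is present at this height, so that combined region is unchanged — area = 18.81 mm². Overall, the cross-section is a single solid region. Net area = 18.81 mm².

18.81 mm²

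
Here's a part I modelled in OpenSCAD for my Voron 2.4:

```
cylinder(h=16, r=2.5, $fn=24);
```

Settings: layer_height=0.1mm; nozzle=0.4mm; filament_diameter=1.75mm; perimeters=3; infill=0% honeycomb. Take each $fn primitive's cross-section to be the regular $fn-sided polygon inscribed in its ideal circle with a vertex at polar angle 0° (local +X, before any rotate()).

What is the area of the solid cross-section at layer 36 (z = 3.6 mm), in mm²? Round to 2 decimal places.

At z = 3.6 mm: the cylinder: section is a regular 24-gon, circumradius r=2.5 (area = (24/2)·2.500²·sin(360°/24) = 19.41 mm²). Overall, the cross-section is a single solid region. Net area = 19.41 mm².

19.41 mm²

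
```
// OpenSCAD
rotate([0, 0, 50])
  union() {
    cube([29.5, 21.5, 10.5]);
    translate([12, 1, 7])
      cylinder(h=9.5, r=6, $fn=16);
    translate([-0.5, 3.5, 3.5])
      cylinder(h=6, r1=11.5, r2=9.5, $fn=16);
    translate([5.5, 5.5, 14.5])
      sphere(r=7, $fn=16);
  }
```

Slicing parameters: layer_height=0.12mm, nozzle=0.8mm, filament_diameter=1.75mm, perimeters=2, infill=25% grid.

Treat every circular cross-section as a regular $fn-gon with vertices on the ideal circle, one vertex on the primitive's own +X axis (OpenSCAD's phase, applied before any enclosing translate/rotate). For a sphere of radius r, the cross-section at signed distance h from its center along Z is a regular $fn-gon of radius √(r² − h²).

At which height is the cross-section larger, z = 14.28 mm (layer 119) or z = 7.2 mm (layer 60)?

layer 60 (z = 7.2 mm)

Layer 119 (z = 14.28): the cube is not intersected at this z (z outside [0, 10.5]); the r=6 cylinder at (12, 1) contributes a regular 16-gon of circumradius 6 (area = (16/2)·6.000²·sin(360°/16) = 110.21 mm²); the cone at (-0.5, 3.5) is not intersected at this z (z outside [3.5, 9.5]); the r=7 sphere at (5.5, 5.5) contributes a regular 16-gon of circumradius √(7²−0.22²) = 6.997 (area = (16/2)·6.997²·sin(360°/16) = 149.86 mm²); Taking the union: the regions partially overlap — summed areas 260.08 mm² minus the doubly-counted overlap 34.51 mm² gives 225.56 mm² — area = 225.56 mm²; (rotated 50° about Z; rotation is an isometry so areas/perimeters/island counts are preserved). So its area = 225.56 mm². Layer 60 (z = 7.2): the cube is present — its section is the full 29.5×21.5 rectangle (area 634.25 mm²); the r=6 cylinder at (12, 1) gives a regular 16-gon of circumradius 6 (constant along its height) (area = (16/2)·6.000²·sin(360°/16) = 110.21 mm²); the cone at (-0.5, 3.5): at t=0.617 of its height the radius interpolates to r₁+(r₂−r₁)t = 10.267, giving a regular 16-gon of that circumradius (area = (16/2)·10.267²·sin(360°/16) = 322.69 mm²); the sphere at (5.5, 5.5) is not intersected at this z (|z−center|=7.300 > r=7); Merging all regions: the regions partially overlap — summed areas 1067.16 mm² minus the doubly-counted overlap 180.07 mm² gives 887.09 mm² — area = 887.09 mm²; (whole slice rotated 50° about Z — lengths, areas and connectivity unchanged). So its area = 887.09 mm². Layer 60 is larger (887.09 vs 225.56 mm²).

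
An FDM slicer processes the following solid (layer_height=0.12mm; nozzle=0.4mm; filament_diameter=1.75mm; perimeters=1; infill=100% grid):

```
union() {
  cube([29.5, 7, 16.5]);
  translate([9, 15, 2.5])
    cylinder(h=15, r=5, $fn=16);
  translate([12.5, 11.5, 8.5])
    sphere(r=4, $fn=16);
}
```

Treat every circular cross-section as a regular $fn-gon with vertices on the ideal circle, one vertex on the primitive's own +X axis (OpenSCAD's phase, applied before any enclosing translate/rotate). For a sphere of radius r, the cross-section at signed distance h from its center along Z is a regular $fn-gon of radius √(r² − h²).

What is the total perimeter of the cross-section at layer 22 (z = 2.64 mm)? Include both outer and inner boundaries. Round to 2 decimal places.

At z = 2.64 mm: the cube (footprint 29.5×7) is included at this height (perimeter 73.00 mm); the r=5 cylinder at (9, 15) gives a regular 16-gon of circumradius 5 (constant along its height) (perimeter = 2·16·5.000·sin(180°/16) = 31.21 mm); the sphere at (12.5, 11.5) is not intersected at this z (|z−center|=5.860 > r=4); Merging all regions: the 2 present regions are separate (no shared area or edge), so areas and boundary lengths simply add and each stays a separate island — boundary = 104.21 mm. Overall, the cross-section has 2 separate islands. Total boundary length (outer) = 104.21 mm.

104.21 mm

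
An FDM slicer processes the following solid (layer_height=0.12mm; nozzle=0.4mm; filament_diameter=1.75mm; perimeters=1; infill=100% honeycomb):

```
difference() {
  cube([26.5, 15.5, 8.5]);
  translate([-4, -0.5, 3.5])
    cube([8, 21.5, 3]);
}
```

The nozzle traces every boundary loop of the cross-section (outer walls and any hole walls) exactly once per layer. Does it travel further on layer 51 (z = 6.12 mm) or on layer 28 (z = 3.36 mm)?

layer 28 (z = 3.36 mm)

Layer 51 (z = 6.12): the cube (footprint 26.5×15.5) is included at this height (perimeter 84.00 mm); the 8×21.5 cube at (-4, -0.5) contributes its full rectangle (perimeter 59.00 mm); After the difference (first − rest): starting from the 26.5×15.5 cube, the 8×21.5 cube at (-4, -0.5) partially overlaps it — only the 62.00 mm² overlap (of its 172.00 mm²) is removed, clipping the outline — boundary = 76.00 mm. So its perimeter = 76.00 mm. Layer 28 (z = 3.36): the 26.5×15.5 cube contributes its full rectangle (perimeter 84.00 mm); the cube at (-4, -0.5) is absent (z outside [3.5, 6.5]); After the difference (first − rest): none of the subtracted shapes is present at this height, so the 26.5×15.5 cube is unchanged — boundary = 84.00 mm. So its perimeter = 84.00 mm. Layer 28 is larger (84.00 vs 76.00 mm).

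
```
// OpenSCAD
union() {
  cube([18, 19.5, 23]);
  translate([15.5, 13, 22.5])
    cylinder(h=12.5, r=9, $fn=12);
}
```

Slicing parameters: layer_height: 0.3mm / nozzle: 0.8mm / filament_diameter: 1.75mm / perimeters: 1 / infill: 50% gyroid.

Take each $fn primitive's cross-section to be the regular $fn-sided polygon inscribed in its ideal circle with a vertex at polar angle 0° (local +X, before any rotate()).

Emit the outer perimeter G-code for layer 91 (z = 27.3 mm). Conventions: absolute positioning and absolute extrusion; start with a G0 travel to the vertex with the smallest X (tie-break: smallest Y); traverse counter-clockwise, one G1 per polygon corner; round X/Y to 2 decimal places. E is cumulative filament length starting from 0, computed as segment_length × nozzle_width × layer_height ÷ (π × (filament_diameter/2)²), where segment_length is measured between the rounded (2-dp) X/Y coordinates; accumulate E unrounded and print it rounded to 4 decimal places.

At z = 27.3 mm: the cube is absent (z outside [0, 23]); the r=9 cylinder at (15.5, 13) contributes a regular 12-gon of circumradius 9; Merging all regions: only the r=9 cylinder at (15.5, 13) is present, so the union is just that shape — 1 connected region. The outline is a single polygon with 12 vertices. Extrusion per mm of travel: 0.8 × 0.3 / (π × 0.875²) = 0.099780. Accumulating E over each segment gives final E = 5.5767.

G0 X6.50 Y13.00 Z27.30
G1 X7.71 Y8.50 E0.4650
G1 X11.00 Y5.21 E0.9292
G1 X15.50 Y4.00 E1.3942
G1 X20.00 Y5.21 E1.8591
G1 X23.29 Y8.50 E2.3234
G1 X24.50 Y13.00 E2.7884
G1 X23.29 Y17.50 E3.2533
G1 X20.00 Y20.79 E3.7176
G1 X15.50 Y22.00 E4.1825
G1 X11.00 Y20.79 E4.6475
G1 X7.71 Y17.50 E5.1117
G1 X6.50 Y13.00 E5.5767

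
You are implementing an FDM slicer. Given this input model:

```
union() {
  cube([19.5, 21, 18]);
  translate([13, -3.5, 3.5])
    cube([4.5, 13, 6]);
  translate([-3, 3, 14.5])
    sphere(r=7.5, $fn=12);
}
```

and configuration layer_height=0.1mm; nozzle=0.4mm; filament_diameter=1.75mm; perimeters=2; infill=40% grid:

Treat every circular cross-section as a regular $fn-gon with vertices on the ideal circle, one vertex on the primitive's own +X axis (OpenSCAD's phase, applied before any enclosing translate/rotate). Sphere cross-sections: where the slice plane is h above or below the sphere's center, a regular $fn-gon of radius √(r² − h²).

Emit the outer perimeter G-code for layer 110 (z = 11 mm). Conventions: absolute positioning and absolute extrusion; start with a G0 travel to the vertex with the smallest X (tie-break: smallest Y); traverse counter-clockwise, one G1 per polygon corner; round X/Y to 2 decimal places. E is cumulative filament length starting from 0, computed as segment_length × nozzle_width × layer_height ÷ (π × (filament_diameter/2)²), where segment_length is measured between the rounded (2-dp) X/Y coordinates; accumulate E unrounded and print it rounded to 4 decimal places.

At z = 11 mm: the 19.5×21 cube contributes its full rectangle; the cube at (13, -3.5) is not intersected at this z (z outside [3.5, 9.5]); the r=7.5 sphere at (-3, 3) slices to a regular 12-gon of circumradius 6.633 (√(r²−h²) with h=3.5 from center); Combining (union): the regions partially overlap (shared area 24.00 mm²), so overlapping operands fuse into one piece — 1 connected region. The outline is a single polygon with 14 vertices. Extrusion per mm of travel: 0.4 × 0.1 / (π × 0.875²) = 0.016630. Accumulating E over each segment gives final E = 1.6668.

G0 X-9.63 Y3.00 Z11.00
G1 X-8.74 Y-0.32 E0.0572
G1 X-6.32 Y-2.74 E0.1141
G1 X-3.00 Y-3.63 E0.1712
G1 X0.32 Y-2.74 E0.2284
G1 X2.74 Y-0.32 E0.2853
G1 X2.83 Y0.00 E0.2908
G1 X19.50 Y0.00 E0.5681
G1 X19.50 Y21.00 E0.9173
G1 X0.00 Y21.00 E1.2416
G1 X0.00 Y8.83 E1.4440
G1 X-3.00 Y9.63 E1.4956
G1 X-6.32 Y8.74 E1.5528
G1 X-8.74 Y6.32 E1.6097
G1 X-9.63 Y3.00 E1.6668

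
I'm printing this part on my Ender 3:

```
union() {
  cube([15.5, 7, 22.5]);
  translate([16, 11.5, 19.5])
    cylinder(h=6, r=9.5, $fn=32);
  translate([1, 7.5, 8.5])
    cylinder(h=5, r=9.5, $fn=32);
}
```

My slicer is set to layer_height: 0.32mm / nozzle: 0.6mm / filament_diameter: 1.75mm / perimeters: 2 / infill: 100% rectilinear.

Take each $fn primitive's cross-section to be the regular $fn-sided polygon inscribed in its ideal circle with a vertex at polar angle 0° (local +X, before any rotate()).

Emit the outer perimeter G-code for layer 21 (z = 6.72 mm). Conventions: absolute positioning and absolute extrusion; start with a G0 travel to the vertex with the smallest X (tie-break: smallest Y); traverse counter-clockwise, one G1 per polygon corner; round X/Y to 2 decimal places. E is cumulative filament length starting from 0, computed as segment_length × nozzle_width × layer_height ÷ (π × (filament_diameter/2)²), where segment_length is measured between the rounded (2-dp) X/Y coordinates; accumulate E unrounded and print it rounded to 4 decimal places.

At z = 6.72 mm: the cube is present — its section is the full 15.5×7 rectangle; the cylinder at (16, 11.5) is not intersected at this z (z outside [19.5, 25.5]); the cylinder at (1, 7.5) does not reach this height (z outside [8.5, 13.5]); Merging all regions: only the 15.5×7 cube is present, so the union is just that shape — 1 connected region. The outline is a single polygon with 4 vertices. Extrusion per mm of travel: 0.6 × 0.32 / (π × 0.875²) = 0.079824. Accumulating E over each segment gives final E = 3.5921.

G0 X0.00 Y0.00 Z6.72
G1 X15.50 Y0.00 E1.2373
G1 X15.50 Y7.00 E1.7960
G1 X0.00 Y7.00 E3.0333
G1 X0.00 Y0.00 E3.5921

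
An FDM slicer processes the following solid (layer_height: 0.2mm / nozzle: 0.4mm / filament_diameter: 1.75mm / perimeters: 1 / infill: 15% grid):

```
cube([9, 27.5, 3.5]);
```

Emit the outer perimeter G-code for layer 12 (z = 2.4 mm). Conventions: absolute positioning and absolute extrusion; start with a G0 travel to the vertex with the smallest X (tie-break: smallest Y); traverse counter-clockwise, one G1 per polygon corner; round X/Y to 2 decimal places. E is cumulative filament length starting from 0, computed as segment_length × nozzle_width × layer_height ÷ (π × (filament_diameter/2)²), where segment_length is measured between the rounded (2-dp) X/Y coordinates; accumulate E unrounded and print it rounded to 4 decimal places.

At z = 2.4 mm: the 9×27.5 cube contributes its full rectangle. The outline is a single polygon with 4 vertices. Extrusion per mm of travel: 0.4 × 0.2 / (π × 0.875²) = 0.033260. Accumulating E over each segment gives final E = 2.4280.

G0 X0.00 Y0.00 Z2.40
G1 X9.00 Y0.00 E0.2993
G1 X9.00 Y27.50 E1.2140
G1 X0.00 Y27.50 E1.5133
G1 X0.00 Y0.00 E2.4280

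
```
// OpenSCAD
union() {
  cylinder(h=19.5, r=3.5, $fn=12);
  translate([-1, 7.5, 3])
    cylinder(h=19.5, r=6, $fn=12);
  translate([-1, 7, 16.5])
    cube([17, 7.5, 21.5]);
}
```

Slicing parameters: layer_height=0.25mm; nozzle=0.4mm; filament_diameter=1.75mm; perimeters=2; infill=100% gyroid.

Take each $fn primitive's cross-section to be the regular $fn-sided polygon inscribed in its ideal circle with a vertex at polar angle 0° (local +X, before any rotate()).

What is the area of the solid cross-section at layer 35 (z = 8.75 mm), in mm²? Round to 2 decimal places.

138.75 mm²

At z = 8.75 mm: the r=3.5 cylinder contributes a regular 12-gon of circumradius 3.5 (area = (12/2)·3.500²·sin(360°/12) = 36.75 mm²); the r=6 cylinder at (-1, 7.5) gives a regular 12-gon of circumradius 6 (constant along its height) (area = (12/2)·6.000²·sin(360°/12) = 108.00 mm²); the cube at (-1, 7) does not reach this height (z outside [16.5, 38]); Combining (union): the regions partially overlap — summed areas 144.75 mm² minus the doubly-counted overlap 6.00 mm² gives 138.75 mm² — area = 138.75 mm². Overall, the cross-section is a single solid region. Net area = 138.75 mm².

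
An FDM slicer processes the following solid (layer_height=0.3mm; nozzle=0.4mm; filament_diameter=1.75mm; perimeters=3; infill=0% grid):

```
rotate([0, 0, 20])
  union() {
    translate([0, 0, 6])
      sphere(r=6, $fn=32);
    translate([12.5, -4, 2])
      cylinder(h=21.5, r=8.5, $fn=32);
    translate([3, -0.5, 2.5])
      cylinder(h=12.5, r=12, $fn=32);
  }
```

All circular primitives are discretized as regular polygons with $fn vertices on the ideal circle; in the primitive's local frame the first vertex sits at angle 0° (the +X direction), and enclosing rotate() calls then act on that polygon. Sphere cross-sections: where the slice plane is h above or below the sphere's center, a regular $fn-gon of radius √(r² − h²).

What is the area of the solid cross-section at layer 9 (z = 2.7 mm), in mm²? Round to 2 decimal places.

549.49 mm²

At z = 2.7 mm: the sphere: section is a regular 32-gon, circumradius = √(r²−h²) = √(6²−3.3²) = 5.011 (area = (32/2)·5.011²·sin(360°/32) = 78.38 mm²); the r=8.5 cylinder at (12.5, -4) contributes a regular 32-gon of circumradius 8.5 (area = (32/2)·8.500²·sin(360°/32) = 225.52 mm²); the cylinder at (3, -0.5): section is a regular 32-gon, circumradius r=12 (area = (32/2)·12.000²·sin(360°/32) = 449.49 mm²); Merging all regions: the regions partially overlap — summed areas 753.39 mm² minus the doubly-counted overlap 203.90 mm² gives 549.49 mm² — area = 549.49 mm²; (whole slice rotated 20° about Z — lengths, areas and connectivity unchanged). Overall, the cross-section is a single solid region. Net area = 549.49 mm².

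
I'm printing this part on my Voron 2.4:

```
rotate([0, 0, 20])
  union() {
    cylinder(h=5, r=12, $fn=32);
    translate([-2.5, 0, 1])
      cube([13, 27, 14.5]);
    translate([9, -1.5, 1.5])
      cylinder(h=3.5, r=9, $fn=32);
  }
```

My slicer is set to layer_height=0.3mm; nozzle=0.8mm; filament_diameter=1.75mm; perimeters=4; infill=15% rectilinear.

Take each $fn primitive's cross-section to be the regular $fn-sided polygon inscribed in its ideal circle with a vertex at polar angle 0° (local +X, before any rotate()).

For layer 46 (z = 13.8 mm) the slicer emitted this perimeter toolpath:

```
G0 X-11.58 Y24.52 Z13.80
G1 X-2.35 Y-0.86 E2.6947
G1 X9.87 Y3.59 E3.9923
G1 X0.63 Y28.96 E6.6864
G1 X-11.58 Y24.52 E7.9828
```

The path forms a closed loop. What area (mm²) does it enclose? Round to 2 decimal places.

Apply the shoelace formula to the sequence of (X, Y) vertices; enclosed area = 351.01 mm².

351.01 mm²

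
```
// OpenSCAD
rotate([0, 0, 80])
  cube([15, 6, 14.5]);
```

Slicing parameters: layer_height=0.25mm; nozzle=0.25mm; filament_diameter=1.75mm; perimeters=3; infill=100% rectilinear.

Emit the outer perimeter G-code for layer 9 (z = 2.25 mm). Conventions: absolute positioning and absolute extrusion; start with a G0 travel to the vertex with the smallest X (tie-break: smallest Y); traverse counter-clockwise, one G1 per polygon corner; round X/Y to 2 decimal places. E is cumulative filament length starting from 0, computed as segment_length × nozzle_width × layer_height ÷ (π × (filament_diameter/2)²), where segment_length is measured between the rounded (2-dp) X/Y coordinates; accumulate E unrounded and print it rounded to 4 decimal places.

G0 X-5.91 Y1.04 Z2.25
G1 X0.00 Y0.00 E0.1559
G1 X2.60 Y14.77 E0.5456
G1 X-3.30 Y15.81 E0.7013
G1 X-5.91 Y1.04 E1.0910

At z = 2.25 mm: the 15×6 cube contributes its full rectangle; (whole slice rotated 80° about Z — lengths, areas and connectivity unchanged). The outline is a single polygon with 4 vertices. Extrusion per mm of travel: 0.25 × 0.25 / (π × 0.875²) = 0.025984. Accumulating E over each segment gives final E = 1.0910.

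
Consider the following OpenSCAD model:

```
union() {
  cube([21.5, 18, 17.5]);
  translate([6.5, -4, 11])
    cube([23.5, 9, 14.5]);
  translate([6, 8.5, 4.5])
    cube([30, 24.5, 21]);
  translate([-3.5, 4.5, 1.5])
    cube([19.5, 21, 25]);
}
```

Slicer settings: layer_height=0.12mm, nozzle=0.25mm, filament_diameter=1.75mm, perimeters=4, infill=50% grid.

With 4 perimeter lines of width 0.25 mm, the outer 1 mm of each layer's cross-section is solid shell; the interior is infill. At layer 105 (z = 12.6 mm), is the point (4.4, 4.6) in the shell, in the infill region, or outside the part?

At z = 12.6 mm: the 21.5×18 cube contributes its full rectangle; the 23.5×9 cube at (6.5, -4) contributes its full rectangle; the cube at (6, 8.5) is present — its section is the full 30×24.5 rectangle; the 19.5×21 cube at (-3.5, 4.5) contributes its full rectangle; Taking the union: the regions partially overlap (shared area 513.25 mm²), so overlapping operands fuse into one piece — 1 connected region. Overall, the cross-section is a single solid region. The nearest boundary edge runs (0.00, 0.00)→(0.00, 4.50); distance from the point to it = 4.40 mm. The point is inside the cross-section and 4.40 mm from the nearest boundary — more than the 1 mm shell width (4 × 0.25), so it's in the infill interior.

infill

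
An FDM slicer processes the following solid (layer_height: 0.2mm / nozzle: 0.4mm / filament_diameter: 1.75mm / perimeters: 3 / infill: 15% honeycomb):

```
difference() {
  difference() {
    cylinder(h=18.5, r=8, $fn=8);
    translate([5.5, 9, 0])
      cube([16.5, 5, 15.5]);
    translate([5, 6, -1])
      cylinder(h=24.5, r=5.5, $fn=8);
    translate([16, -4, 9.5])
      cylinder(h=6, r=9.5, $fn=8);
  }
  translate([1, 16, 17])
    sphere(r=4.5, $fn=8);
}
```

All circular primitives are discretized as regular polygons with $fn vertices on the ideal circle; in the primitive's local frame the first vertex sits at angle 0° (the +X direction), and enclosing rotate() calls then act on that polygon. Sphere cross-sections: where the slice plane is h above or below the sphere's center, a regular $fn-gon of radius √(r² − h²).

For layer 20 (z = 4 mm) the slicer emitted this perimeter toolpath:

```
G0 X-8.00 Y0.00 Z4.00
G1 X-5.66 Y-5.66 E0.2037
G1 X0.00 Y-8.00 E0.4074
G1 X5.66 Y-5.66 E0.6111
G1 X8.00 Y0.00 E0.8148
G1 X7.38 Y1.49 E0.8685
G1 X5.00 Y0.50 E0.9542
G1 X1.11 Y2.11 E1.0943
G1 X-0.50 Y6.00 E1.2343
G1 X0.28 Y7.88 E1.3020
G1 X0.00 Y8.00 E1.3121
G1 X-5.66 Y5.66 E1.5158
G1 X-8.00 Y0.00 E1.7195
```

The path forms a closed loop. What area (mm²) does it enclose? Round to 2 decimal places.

Apply the shoelace formula to the sequence of (X, Y) vertices; enclosed area = 147.09 mm².

147.09 mm²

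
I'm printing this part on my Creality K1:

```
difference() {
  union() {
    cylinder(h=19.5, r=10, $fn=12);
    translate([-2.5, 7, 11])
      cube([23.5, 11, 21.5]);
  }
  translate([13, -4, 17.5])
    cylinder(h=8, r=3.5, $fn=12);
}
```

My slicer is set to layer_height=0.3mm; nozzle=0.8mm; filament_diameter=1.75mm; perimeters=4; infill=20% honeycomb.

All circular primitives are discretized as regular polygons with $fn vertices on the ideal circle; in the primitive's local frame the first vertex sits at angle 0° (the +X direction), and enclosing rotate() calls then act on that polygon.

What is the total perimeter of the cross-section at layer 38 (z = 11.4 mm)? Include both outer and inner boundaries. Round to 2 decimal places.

At z = 11.4 mm: the r=10 cylinder gives a regular 12-gon of circumradius 10 (constant along its height) (perimeter = 2·12·10.000·sin(180°/12) = 62.12 mm); the cube at (-2.5, 7) is present — its section is the full 23.5×11 rectangle (perimeter 69.00 mm); Combining (union): the regions partially overlap (shared area 19.69 mm²), so the edge portions inside another operand are dropped and the merged outline is re-measured after clipping — boundary = 109.51 mm; the cylinder at (13, -4) is not intersected at this z (z outside [17.5, 25.5]); Taking the first minus the rest: none of the subtracted shapes is present at this height, so that combined region is unchanged — boundary = 109.51 mm. Overall, the cross-section is a single solid region. Total boundary length (outer) = 109.51 mm.

109.51 mm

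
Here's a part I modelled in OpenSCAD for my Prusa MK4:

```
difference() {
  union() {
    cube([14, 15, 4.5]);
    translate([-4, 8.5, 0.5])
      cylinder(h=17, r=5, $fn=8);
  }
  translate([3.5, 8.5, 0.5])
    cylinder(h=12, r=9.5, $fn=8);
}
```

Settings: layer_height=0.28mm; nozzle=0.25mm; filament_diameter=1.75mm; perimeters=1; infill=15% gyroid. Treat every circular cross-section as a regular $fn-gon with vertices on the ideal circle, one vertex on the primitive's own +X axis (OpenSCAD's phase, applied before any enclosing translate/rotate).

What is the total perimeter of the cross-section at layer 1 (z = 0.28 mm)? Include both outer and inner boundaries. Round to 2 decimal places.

At z = 0.28 mm: the cube is present — its section is the full 14×15 rectangle (perimeter 58.00 mm); the cylinder at (-4, 8.5) is absent (z outside [0.5, 17.5]); Combining (union): only the 14×15 cube is present, so the union is just that shape — boundary = 58.00 mm; the cylinder at (3.5, 8.5) does not reach this height (z outside [0.5, 12.5]); Taking the first minus the rest: none of the subtracted shapes is present at this height, so that combined region is unchanged — boundary = 58.00 mm. Overall, the cross-section is a single solid region. Total boundary length (outer) = 58.00 mm.

58.00 mm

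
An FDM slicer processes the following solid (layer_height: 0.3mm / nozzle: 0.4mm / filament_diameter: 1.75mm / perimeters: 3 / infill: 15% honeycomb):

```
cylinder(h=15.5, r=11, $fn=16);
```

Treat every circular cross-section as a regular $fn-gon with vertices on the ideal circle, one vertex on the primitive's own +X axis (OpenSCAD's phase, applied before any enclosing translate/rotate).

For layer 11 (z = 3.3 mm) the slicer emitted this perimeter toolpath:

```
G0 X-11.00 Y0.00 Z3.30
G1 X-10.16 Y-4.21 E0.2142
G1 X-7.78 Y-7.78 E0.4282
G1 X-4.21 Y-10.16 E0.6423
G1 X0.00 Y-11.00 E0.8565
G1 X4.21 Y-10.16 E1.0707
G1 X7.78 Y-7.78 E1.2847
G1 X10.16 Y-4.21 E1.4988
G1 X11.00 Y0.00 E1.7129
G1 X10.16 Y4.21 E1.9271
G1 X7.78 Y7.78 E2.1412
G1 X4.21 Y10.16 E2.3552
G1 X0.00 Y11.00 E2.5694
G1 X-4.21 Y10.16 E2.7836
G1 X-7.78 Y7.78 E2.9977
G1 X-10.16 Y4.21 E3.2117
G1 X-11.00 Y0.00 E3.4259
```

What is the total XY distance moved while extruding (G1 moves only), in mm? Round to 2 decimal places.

Sum the Euclidean lengths of each G1 segment: total = 68.67 mm.

68.67 mm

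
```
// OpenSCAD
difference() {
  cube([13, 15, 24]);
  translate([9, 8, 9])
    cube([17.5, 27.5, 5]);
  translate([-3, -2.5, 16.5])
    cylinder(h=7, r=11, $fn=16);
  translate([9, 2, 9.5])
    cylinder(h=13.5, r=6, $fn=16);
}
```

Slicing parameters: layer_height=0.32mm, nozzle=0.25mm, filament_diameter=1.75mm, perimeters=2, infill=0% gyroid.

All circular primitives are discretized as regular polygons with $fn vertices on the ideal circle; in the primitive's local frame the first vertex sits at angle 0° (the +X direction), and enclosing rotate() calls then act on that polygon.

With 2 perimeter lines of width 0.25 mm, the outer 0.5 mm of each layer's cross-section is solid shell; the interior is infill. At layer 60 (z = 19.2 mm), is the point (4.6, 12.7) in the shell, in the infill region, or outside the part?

infill

At z = 19.2 mm: the 13×15 cube contributes its full rectangle; the cube at (9, 8) is not intersected at this z (z outside [9, 14]); the r=11 cylinder at (-3, -2.5) gives a regular 16-gon of circumradius 11 (constant along its height); the cylinder at (9, 2): section is a regular 16-gon, circumradius r=6; Subtracting the remaining from the first: starting from the 13×15 cube, the r=11 cylinder at (-3, -2.5) partially overlaps it — only the 41.13 mm² overlap (of its 370.44 mm²) is removed, clipping the outline; the r=6 cylinder at (9, 2) partially overlaps it — only the 52.47 mm² overlap (of its 110.21 mm²) is removed, clipping the outline — 1 connected region. Overall, the cross-section is a single solid region. The nearest boundary edge runs (0.00, 15.00)→(13.00, 15.00); distance from the point to it = 2.30 mm. The point is inside the cross-section and 2.30 mm from the nearest boundary — more than the 0.5 mm shell width (2 × 0.25), so it's in the infill interior.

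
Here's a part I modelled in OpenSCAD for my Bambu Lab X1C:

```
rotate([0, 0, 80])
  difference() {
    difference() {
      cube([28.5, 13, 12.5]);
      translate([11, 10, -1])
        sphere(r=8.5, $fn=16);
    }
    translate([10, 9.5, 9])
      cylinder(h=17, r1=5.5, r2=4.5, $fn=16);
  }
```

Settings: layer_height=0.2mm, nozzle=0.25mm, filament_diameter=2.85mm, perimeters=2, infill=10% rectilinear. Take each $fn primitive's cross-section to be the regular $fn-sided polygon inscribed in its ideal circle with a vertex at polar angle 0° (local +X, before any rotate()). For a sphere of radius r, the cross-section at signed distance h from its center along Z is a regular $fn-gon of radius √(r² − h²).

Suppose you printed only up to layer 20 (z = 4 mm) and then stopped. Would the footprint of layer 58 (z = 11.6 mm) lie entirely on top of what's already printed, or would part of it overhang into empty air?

Compare the two slices. At z = 4: the cube (footprint 28.5×13) is included at this height (area 370.50 mm²); the sphere at (11, 10): section is a regular 16-gon, circumradius = √(r²−h²) = √(8.5²−5²) = 6.874 (area = (16/2)·6.874²·sin(360°/16) = 144.65 mm²); Taking the first minus the rest: starting from the 28.5×13 cube (370.50 mm²), the r=8.5 sphere at (11, 10) partially overlaps it — only the 111.72 mm² overlap (of its 144.65 mm²) is removed, clipping the outline — area = 258.78 mm²; the cone at (10, 9.5) is not intersected at this z (z outside [9, 26]); Subtracting the remaining from the first: none of the subtracted shapes is present at this height, so that combined region is unchanged — area = 258.78 mm²; (whole slice rotated 80° about Z — lengths, areas and connectivity unchanged). At z = 11.6: the cube (footprint 28.5×13) is included at this height (area 370.50 mm²); the sphere at (11, 10) does not reach this height (|z−center|=12.600 > r=8.5); Taking the first minus the rest: none of the subtracted shapes is present at this height, so the 28.5×13 cube is unchanged — area = 370.50 mm²; the cone at (10, 9.5) (r1=5.5→r2=4.5) has section circumradius 5.347 here — a regular 16-gon (area = (16/2)·5.347²·sin(360°/16) = 87.53 mm²); After the difference (first − rest): starting from that combined region (370.50 mm²), the cone at (10, 9.5) partially overlaps it — only the 77.77 mm² overlap (of its 87.53 mm²) is removed, clipping the outline — area = 292.73 mm²; (rotated 80° about Z; rotation is an isometry so areas/perimeters/island counts are preserved). Checking containment: at z = 11.6 the cross-section extends beyond the z = 4 cross-section by about 33.95 mm².

part overhangs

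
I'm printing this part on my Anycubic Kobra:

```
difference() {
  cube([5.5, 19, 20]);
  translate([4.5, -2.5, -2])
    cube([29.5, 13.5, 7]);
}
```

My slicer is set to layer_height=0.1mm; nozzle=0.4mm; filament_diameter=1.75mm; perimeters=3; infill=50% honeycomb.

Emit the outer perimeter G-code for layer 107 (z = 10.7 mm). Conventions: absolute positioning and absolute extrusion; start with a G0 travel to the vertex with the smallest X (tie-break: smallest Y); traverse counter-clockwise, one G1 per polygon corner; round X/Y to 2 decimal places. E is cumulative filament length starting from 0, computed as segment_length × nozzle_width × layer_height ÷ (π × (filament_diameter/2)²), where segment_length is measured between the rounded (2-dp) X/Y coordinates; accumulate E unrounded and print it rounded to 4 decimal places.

At z = 10.7 mm: the cube is present — its section is the full 5.5×19 rectangle; the cube at (4.5, -2.5) is not intersected at this z (z outside [-2, 5]); Subtracting the remaining from the first: none of the subtracted shapes is present at this height, so the 5.5×19 cube is unchanged — 1 connected region. The outline is a single polygon with 4 vertices. Extrusion per mm of travel: 0.4 × 0.1 / (π × 0.875²) = 0.016630. Accumulating E over each segment gives final E = 0.8149.

G0 X0.00 Y0.00 Z10.70
G1 X5.50 Y0.00 E0.0915
G1 X5.50 Y19.00 E0.4074
G1 X0.00 Y19.00 E0.4989
G1 X0.00 Y0.00 E0.8149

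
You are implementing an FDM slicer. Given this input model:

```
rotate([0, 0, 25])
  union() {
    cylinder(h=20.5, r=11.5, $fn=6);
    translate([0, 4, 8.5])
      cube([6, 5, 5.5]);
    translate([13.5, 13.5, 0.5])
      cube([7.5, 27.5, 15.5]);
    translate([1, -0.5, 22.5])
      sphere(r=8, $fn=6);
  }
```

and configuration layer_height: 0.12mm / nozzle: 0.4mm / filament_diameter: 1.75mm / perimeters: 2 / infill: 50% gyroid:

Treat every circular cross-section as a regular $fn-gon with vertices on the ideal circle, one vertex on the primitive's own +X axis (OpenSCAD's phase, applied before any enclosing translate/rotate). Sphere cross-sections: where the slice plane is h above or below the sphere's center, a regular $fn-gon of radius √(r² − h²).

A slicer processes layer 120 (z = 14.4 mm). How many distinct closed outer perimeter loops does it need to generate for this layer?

At z = 14.4 mm: the r=11.5 cylinder contributes a regular 6-gon of circumradius 11.5; the cube at (0, 4) is not intersected at this z (z outside [8.5, 14]); the cube at (13.5, 13.5) (footprint 7.5×27.5) is included at this height; the sphere at (1, -0.5) does not reach this height (|z−center|=8.100 > r=8); Taking the union: the 2 present regions are separate (no shared area or edge), so areas and boundary lengths simply add and each stays a separate island — 2 connected regions; (rotated 25° about Z; rotation is an isometry so areas/perimeters/island counts are preserved). The result has 2 disconnected regions.

2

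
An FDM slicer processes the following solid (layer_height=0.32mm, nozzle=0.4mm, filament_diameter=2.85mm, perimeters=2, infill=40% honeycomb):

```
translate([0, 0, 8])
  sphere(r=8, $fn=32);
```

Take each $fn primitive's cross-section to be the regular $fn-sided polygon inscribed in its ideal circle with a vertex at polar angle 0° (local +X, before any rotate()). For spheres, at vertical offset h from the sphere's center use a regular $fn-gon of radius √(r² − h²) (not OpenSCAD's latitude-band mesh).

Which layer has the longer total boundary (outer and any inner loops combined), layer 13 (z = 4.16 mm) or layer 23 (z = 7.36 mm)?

Layer 13 (z = 4.16): the sphere: section is a regular 32-gon, circumradius = √(r²−h²) = √(8²−3.84²) = 7.018 (perimeter = 2·32·7.018·sin(180°/32) = 44.03 mm). So its perimeter = 44.03 mm. Layer 23 (z = 7.36): the r=8 sphere slices to a regular 32-gon of circumradius 7.974 (√(r²−h²) with h=0.64 from center) (perimeter = 2·32·7.974·sin(180°/32) = 50.02 mm). So its perimeter = 50.02 mm. Layer 23 is larger (50.02 vs 44.03 mm).

layer 23 (z = 7.36 mm)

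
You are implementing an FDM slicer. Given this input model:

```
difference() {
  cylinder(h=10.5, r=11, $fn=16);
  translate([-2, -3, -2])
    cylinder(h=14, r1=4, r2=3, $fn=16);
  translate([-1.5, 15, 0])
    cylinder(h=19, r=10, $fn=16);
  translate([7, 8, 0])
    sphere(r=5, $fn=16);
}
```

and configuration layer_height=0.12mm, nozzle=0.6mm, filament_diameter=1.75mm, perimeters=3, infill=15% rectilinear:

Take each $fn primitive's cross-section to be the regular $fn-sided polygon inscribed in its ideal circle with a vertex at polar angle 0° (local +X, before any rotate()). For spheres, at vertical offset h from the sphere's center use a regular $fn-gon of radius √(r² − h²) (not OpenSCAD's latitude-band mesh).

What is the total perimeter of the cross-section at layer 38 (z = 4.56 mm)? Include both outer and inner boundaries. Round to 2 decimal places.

90.61 mm

At z = 4.56 mm: the r=11 cylinder contributes a regular 16-gon of circumradius 11 (perimeter = 2·16·11.000·sin(180°/16) = 68.67 mm); the cone at (-2, -3): at t=0.469 of its height the radius interpolates to r₁+(r₂−r₁)t = 3.531, giving a regular 16-gon of that circumradius (perimeter = 2·16·3.531·sin(180°/16) = 22.05 mm); the cylinder at (-1.5, 15): section is a regular 16-gon, circumradius r=10 (perimeter = 2·16·10.000·sin(180°/16) = 62.43 mm); the r=5 sphere at (7, 8) contributes a regular 16-gon of circumradius √(5²−4.56²) = 2.051 (perimeter = 2·16·2.051·sin(180°/16) = 12.80 mm); After the difference (first − rest): starting from the r=11 cylinder, the cone at (-2, -3) lies wholly inside it (removes its full 38.18 mm² and its 22.05 mm outline becomes a hole wall); the r=10 cylinder at (-1.5, 15) partially overlaps it — only the 55.23 mm² overlap (of its 306.15 mm²) is removed, clipping the outline; the r=5 sphere at (7, 8) partially overlaps it — only the 5.98 mm² overlap (of its 12.88 mm²) is removed, clipping the outline — boundary (outer + 1 inner loop) = 90.61 mm. Overall, the cross-section is one region with 1 hole. Total boundary length (outer + inner) = 90.61 mm.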